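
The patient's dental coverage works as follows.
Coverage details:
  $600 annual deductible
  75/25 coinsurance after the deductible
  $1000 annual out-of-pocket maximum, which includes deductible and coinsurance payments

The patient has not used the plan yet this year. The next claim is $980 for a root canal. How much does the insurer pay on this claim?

The full $600 deductible is still open; $600 of this bill applies to it.
That leaves $980 − $600 = $380 for coinsurance.
Patient's 25% share of $380 is $95.
So the patient owes $600 + $95 = $695 before any cap.
Year-to-date out-of-pocket becomes $0 + $695 = $695, still under the $1000 maximum, so no cap applies.
Insurer pays the balance: $980 − $695 = $285.

$285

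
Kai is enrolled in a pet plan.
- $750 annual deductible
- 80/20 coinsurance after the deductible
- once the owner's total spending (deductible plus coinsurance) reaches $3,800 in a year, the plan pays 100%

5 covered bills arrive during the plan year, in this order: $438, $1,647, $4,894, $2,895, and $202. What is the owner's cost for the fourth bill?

#1 ($438): fully absorbed by the deductible. Cost to owner: $438. OOP to date $438.
#2 ($1,647): deductible takes $312, $1,335 remains; coinsurance $1,335 × 20% = $267. Cost to owner: $579. OOP to date $1,017.
#3 ($4,894): 20% coinsurance on $4,894 = $978.80. Owner pays $978.80; OOP now $1,995.80.
#4 ($2,895): deductible met; 20% of $2,895 = $579. Cost to owner: $579. OOP to date $2,574.80.

$579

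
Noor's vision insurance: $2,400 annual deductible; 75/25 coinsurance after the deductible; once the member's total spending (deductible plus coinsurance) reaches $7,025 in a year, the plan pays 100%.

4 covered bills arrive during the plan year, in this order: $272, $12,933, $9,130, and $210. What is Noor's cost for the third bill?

Bill 1, $272: all of it applies to the deductible. Member owes $272 (running OOP $272).
Bill 2, $12,933: $2,128 to deductible, leaving $10,805; member's 25% is $2,701.25. Member pays $4,829.25; OOP now $5,101.25.
Bill 3, $9,130: 25% coinsurance on $9,130 = $2,282.50. That would push OOP to $7,383.75, over the $7,025 cap, so member pays $7,025 − $5,101.25 = $1,923.75.

$1,923.75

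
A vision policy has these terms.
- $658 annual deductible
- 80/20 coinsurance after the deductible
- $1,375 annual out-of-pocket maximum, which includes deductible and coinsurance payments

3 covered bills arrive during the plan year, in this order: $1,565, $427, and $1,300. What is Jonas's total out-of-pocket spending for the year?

$1,184.80

Claim 1 — $1,565: deductible takes $658, $907 remains; 20% of $907 = $181.40. Cost to member: $839.40. OOP to date $839.40.
Claim 2 — $427: 20% coinsurance on $427 = $85.40. Member pays $85.40; OOP now $924.80.
Claim 3 — $1,300: 20% coinsurance on $1,300 = $260. Member owes $260 (running OOP $1,184.80).
Total paid by the member: $839.40 + $85.40 + $260 = $1,184.80.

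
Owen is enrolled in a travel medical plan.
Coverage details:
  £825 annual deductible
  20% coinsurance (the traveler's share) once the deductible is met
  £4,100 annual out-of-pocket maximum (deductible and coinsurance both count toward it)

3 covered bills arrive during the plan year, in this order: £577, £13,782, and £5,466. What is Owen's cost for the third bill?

£568.20

Bill 1, £577: entire amount goes to the deductible. Cost to traveler: £577. OOP to date £577.
Bill 2, £13,782: deductible takes £248, £13,534 remains; traveler's 20% is £2,706.80. Cost to traveler: £2,954.80. OOP to date £3,531.80.
Bill 3, £5,466: 20% coinsurance on £5,466 = £1,093.20. That would push OOP to £4,625, over the £4,100 cap, so traveler pays £4,100 − £3,531.80 = £568.20.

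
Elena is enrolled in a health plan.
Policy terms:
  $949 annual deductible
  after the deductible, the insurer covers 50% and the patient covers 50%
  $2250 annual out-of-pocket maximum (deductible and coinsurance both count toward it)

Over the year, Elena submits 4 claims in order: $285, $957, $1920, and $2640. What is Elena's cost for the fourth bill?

$194.50

Bill 1, $285: fully absorbed by the deductible. Patient pays $285; OOP now $285.
Bill 2, $957: deductible takes $664, $293 remains; 50% of $293 = $146.50. Patient pays $810.50; OOP now $1095.50.
Bill 3, $1920: 50% coinsurance on $1920 = $960. Cost to patient: $960. OOP to date $2055.50.
Bill 4, $2640: 50% coinsurance on $2640 = $1320. Adding that to $2055.50 gives $3375.50, past the $2250 cap; patient pays only $2250 − $2055.50 = $194.50.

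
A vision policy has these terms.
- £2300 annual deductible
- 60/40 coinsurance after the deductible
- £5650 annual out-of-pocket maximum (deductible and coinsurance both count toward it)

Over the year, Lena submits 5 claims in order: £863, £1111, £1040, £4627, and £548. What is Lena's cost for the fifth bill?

Claim 1 — £863: entire amount goes to the deductible. Member pays £863; OOP now £863.
Claim 2 — £1111: fully absorbed by the deductible. Cost to member: £1111. OOP to date £1974.
Claim 3 — £1040: deductible takes £326, £714 remains; 40% of £714 = £285.60. Member owes £611.60 (running OOP £2585.60).
Claim 4 — £4627: deductible already satisfied, so member's share is 40% × £4627 = £1850.80. Cost to member: £1850.80. OOP to date £4436.40.
Claim 5 — £548: deductible met; 40% of £548 = £219.20. Member owes £219.20 (running OOP £4655.60).

£219.20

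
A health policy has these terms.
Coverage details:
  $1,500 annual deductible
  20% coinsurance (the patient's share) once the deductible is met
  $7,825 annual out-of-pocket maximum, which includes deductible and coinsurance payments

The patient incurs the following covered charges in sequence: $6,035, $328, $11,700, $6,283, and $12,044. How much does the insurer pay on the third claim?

$9,360

#1 ($6,035): $1,500 to deductible, leaving $4,535; patient's 20% is $907. Cost to patient: $2,407. OOP to date $2,407. Insurer: $6,035 − $2,407 = $3,628.
#2 ($328): deductible already satisfied, so patient's share is 20% × $328 = $65.60. Patient owes $65.60 (running OOP $2,472.60). Insurer: $328 − $65.60 = $262.40.
#3 ($11,700): deductible met; 20% of $11,700 = $2,340. Patient pays $2,340; OOP now $4,812.60. Plan pays $11,700 − $2,340 = $9,360.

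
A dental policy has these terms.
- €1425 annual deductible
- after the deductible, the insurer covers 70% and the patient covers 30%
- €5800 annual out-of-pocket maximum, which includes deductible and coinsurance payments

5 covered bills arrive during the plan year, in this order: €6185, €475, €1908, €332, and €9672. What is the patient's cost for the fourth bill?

Claim 1 — €6185: deductible takes €1425, €4760 remains; 30% of €4760 = €1428. Patient pays €2853; OOP now €2853.
Claim 2 — €475: deductible already satisfied, so patient's share is 30% × €475 = €142.50. Patient pays €142.50; OOP now €2995.50.
Claim 3 — €1908: deductible met; 30% of €1908 = €572.40. Patient owes €572.40 (running OOP €3567.90).
Claim 4 — €332: 30% coinsurance on €332 = €99.60. Cost to patient: €99.60. OOP to date €3667.50.

€99.60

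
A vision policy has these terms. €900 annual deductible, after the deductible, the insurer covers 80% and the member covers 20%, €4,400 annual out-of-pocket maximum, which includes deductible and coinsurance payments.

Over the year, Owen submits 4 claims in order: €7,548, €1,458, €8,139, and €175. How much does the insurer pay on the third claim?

€6,511.20

Claim 1 — €7,548: €900 finishes the deductible; €6,648 goes to coinsurance; member's 20% is €1,329.60. Cost to member: €2,229.60. OOP to date €2,229.60. Insurer: €7,548 − €2,229.60 = €5,318.40.
Claim 2 — €1,458: deductible met; 20% of €1,458 = €291.60. Member owes €291.60 (running OOP €2,521.20). Plan pays €1,458 − €291.60 = €1,166.40.
Claim 3 — €8,139: deductible met; 20% of €8,139 = €1,627.80. Cost to member: €1,627.80. OOP to date €4,149. Plan pays €8,139 − €1,627.80 = €6,511.20.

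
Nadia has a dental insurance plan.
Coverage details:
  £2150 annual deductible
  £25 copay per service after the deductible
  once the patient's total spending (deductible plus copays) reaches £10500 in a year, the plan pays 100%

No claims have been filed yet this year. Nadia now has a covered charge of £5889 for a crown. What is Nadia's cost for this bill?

Nothing has been paid toward the £2150 deductible, so the first £2150 of this charge is applied there.
The remaining £3739 (= £5889 − £2150) moves to the copay.
Copay on this service: £25.
So the patient owes £2150 + £25 = £2175 before any cap.
Year-to-date out-of-pocket becomes £0 + £2175 = £2175, still under the £10500 maximum, so no cap applies.

£2175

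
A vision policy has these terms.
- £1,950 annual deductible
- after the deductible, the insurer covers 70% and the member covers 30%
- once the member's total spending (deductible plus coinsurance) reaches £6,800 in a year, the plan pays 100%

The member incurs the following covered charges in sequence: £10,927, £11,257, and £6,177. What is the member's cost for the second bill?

Bill 1, £10,927: £1,950 finishes the deductible; £8,977 goes to coinsurance; 30% of £8,977 = £2,693.10. Member pays £4,643.10; OOP now £4,643.10.
Bill 2, £11,257: deductible met; 30% of £11,257 = £3,377.10. That would push OOP to £8,020.20, over the £6,800 cap, so member pays £6,800 − £4,643.10 = £2,156.90.

£2,156.90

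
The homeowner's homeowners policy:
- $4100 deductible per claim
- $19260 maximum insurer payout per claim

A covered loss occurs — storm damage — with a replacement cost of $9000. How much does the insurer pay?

$4900

After the deductible, $9000 − $4100 = $4900 remains.
$4900 is within the $19260 limit, so the insurer pays $4900.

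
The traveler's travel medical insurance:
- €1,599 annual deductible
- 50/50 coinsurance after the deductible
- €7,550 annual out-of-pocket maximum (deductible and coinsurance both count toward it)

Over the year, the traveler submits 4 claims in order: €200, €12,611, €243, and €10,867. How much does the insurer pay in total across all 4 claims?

€16,371

Claim 1 (€200): entire amount goes to the deductible. Traveler owes €200 (running OOP €200). Plan pays €200 − €200 = €0.
Claim 2 (€12,611): €1,399 to deductible, leaving €11,212; coinsurance €11,212 × 50% = €5,606. Traveler owes €7,005 (running OOP €7,205). Insurer: €12,611 − €7,005 = €5,606.
Claim 3 (€243): deductible met; 50% of €243 = €121.50. Cost to traveler: €121.50. OOP to date €7,326.50. Plan pays €243 − €121.50 = €121.50.
Claim 4 (€10,867): deductible already satisfied, so traveler's share is 50% × €10,867 = €5,433.50. OOP would hit €12,760 > €7,550, so the cap limits the traveler to €7,550 − €7,326.50 = €223.50. Insurer: €10,867 − €223.50 = €10,643.50.
Insurer total = bills − traveler's total = €23,921 − €7,550 = €16,371.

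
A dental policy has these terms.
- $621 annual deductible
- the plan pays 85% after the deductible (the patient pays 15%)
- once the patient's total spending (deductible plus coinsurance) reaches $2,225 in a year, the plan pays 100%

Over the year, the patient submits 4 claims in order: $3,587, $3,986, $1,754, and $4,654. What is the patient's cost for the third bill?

$263.10

Bill 1, $3,587: $621 to deductible, leaving $2,966; 15% of $2,966 = $444.90. Patient owes $1,065.90 (running OOP $1,065.90).
Bill 2, $3,986: deductible already satisfied, so patient's share is 15% × $3,986 = $597.90. Patient owes $597.90 (running OOP $1,663.80).
Bill 3, $1,754: 15% coinsurance on $1,754 = $263.10. Patient owes $263.10 (running OOP $1,926.90).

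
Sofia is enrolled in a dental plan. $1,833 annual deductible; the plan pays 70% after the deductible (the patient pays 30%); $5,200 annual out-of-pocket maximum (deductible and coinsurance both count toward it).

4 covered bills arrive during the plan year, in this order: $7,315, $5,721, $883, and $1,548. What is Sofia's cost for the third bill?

Bill 1, $7,315: deductible takes $1,833, $5,482 remains; coinsurance $5,482 × 30% = $1,644.60. Patient owes $3,477.60 (running OOP $3,477.60).
Bill 2, $5,721: deductible already satisfied, so patient's share is 30% × $5,721 = $1,716.30. Patient pays $1,716.30; OOP now $5,193.90.
Bill 3, $883: deductible already satisfied, so patient's share is 30% × $883 = $264.90. OOP would hit $5,458.80 > $5,200, so the cap limits the patient to $5,200 − $5,193.90 = $6.10.

$6.10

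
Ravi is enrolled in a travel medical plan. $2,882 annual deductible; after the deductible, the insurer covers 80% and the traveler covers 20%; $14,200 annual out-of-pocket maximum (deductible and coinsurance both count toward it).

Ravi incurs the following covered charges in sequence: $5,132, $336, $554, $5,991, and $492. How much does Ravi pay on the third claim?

$110.80

Claim 1 ($5,132): $2,882 finishes the deductible; $2,250 goes to coinsurance; traveler's 20% is $450. Traveler owes $3,332 (running OOP $3,332).
Claim 2 ($336): deductible already satisfied, so traveler's share is 20% × $336 = $67.20. Cost to traveler: $67.20. OOP to date $3,399.20.
Claim 3 ($554): 20% coinsurance on $554 = $110.80. Cost to traveler: $110.80. OOP to date $3,510.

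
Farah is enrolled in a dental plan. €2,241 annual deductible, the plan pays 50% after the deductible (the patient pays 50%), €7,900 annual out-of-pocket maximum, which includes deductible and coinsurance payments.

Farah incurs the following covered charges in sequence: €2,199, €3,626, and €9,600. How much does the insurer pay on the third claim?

€5,733

Bill 1, €2,199: all of it applies to the deductible. Cost to patient: €2,199. OOP to date €2,199. Plan pays €2,199 − €2,199 = €0.
Bill 2, €3,626: €42 to deductible, leaving €3,584; 50% of €3,584 = €1,792. Patient pays €1,834; OOP now €4,033. Plan pays €3,626 − €1,834 = €1,792.
Bill 3, €9,600: deductible already satisfied, so patient's share is 50% × €9,600 = €4,800. OOP would hit €8,833 > €7,900, so the cap limits the patient to €7,900 − €4,033 = €3,867. Plan pays €9,600 − €3,867 = €5,733.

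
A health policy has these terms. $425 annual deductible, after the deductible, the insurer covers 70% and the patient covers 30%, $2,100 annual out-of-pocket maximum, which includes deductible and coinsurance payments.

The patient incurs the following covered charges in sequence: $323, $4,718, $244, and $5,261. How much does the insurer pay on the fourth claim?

#1 ($323): entire amount goes to the deductible. Cost to patient: $323. OOP to date $323. Insurer: $323 − $323 = $0.
#2 ($4,718): deductible takes $102, $4,616 remains; 30% of $4,616 = $1,384.80. Patient pays $1,486.80; OOP now $1,809.80. Insurer: $4,718 − $1,486.80 = $3,231.20.
#3 ($244): deductible already satisfied, so patient's share is 30% × $244 = $73.20. Patient owes $73.20 (running OOP $1,883). Plan pays $244 − $73.20 = $170.80.
#4 ($5,261): deductible already satisfied, so patient's share is 30% × $5,261 = $1,578.30. Adding that to $1,883 gives $3,461.30, past the $2,100 cap; patient pays only $2,100 − $1,883 = $217. Plan pays $5,261 − $217 = $5,044.

$5,044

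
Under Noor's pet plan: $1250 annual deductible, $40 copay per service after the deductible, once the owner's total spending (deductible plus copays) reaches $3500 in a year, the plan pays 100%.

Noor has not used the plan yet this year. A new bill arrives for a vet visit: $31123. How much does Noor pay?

$1290

The full $1250 deductible is still open; $1250 of this bill applies to it.
That leaves $31123 − $1250 = $29873 for the copay.
Copay on this service: $40.
That puts the owner's cost at $1250 + $40 = $1290 before any cap.
Year-to-date out-of-pocket becomes $0 + $1290 = $1290, still under the $3500 maximum, so no cap applies.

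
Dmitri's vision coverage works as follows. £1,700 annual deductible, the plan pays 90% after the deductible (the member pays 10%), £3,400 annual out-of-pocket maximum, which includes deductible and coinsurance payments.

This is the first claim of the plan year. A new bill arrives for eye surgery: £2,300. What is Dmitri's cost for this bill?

The full £1,700 deductible is still open; £1,700 of this bill applies to it.
That leaves £2,300 − £1,700 = £600 for coinsurance.
Member's 10% share of £600 is £60.
That puts the member's cost at £1,700 + £60 = £1,760 before any cap.
Year-to-date out-of-pocket becomes £0 + £1,760 = £1,760, still under the £3,400 maximum, so no cap applies.

£1,760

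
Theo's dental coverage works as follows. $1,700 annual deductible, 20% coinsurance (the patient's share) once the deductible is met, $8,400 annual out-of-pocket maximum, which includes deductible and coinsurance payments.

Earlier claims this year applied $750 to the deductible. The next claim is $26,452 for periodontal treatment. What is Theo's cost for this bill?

Deductible still to meet: $1,700 − $750 = $950.
After the $950 deductible portion, $26,452 − $950 = $25,502 is subject to coinsurance.
20% of $25,502 = $5,100.40 falls to the patient.
Patient responsibility before any cap: $950 + $5,100.40 = $6,050.40.
Total out-of-pocket so far would be $750 + $6,050.40 = $6,800.40, below the $8,400 cap — no reduction.

$6,050.40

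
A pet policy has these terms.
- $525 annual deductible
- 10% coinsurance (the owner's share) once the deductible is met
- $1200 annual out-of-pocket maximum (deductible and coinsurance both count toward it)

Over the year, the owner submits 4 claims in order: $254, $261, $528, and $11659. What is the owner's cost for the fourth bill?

$623.20

#1 ($254): entire amount goes to the deductible. Cost to owner: $254. OOP to date $254.
#2 ($261): entire amount goes to the deductible. Owner pays $261; OOP now $515.
#3 ($528): $10 finishes the deductible; $518 goes to coinsurance; coinsurance $518 × 10% = $51.80. Owner pays $61.80; OOP now $576.80.
#4 ($11659): deductible already satisfied, so owner's share is 10% × $11659 = $1165.90. Adding that to $576.80 gives $1742.70, past the $1200 cap; owner pays only $1200 − $576.80 = $623.20.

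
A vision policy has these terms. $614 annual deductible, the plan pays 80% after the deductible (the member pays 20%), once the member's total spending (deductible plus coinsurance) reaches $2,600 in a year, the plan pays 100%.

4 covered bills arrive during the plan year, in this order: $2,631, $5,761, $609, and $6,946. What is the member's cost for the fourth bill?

#1 ($2,631): $614 finishes the deductible; $2,017 goes to coinsurance; member's 20% is $403.40. Member pays $1,017.40; OOP now $1,017.40.
#2 ($5,761): deductible already satisfied, so member's share is 20% × $5,761 = $1,152.20. Cost to member: $1,152.20. OOP to date $2,169.60.
#3 ($609): 20% coinsurance on $609 = $121.80. Member owes $121.80 (running OOP $2,291.40).
#4 ($6,946): deductible already satisfied, so member's share is 20% × $6,946 = $1,389.20. That would push OOP to $3,680.60, over the $2,600 cap, so member pays $2,600 − $2,291.40 = $308.60.

$308.60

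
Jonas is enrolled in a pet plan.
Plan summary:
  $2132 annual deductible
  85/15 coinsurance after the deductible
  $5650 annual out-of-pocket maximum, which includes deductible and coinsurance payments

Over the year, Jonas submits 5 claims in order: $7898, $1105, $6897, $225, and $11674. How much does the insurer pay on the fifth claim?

Bill 1, $7898: $2132 to deductible, leaving $5766; coinsurance $5766 × 15% = $864.90. Cost to owner: $2996.90. OOP to date $2996.90. Insurer: $7898 − $2996.90 = $4901.10.
Bill 2, $1105: deductible met; 15% of $1105 = $165.75. Cost to owner: $165.75. OOP to date $3162.65. Plan pays $1105 − $165.75 = $939.25.
Bill 3, $6897: deductible already satisfied, so owner's share is 15% × $6897 = $1034.55. Cost to owner: $1034.55. OOP to date $4197.20. Plan pays $6897 − $1034.55 = $5862.45.
Bill 4, $225: deductible met; 15% of $225 = $33.75. Owner pays $33.75; OOP now $4230.95. Plan pays $225 − $33.75 = $191.25.
Bill 5, $11674: deductible met; 15% of $11674 = $1751.10. That would push OOP to $5982.05, over the $5650 cap, so owner pays $5650 − $4230.95 = $1419.05. Insurer: $11674 − $1419.05 = $10254.95.

$10254.95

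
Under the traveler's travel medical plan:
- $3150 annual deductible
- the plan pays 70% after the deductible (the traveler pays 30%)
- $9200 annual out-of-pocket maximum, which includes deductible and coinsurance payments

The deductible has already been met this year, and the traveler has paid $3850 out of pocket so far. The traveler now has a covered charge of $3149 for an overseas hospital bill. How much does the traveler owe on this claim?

With the deductible met, the entire $3149 is subject to coinsurance.
30% of $3149 = $944.70 falls to the traveler.
Total out-of-pocket so far would be $3850 + $944.70 = $4794.70, below the $9200 cap — no reduction.

$944.70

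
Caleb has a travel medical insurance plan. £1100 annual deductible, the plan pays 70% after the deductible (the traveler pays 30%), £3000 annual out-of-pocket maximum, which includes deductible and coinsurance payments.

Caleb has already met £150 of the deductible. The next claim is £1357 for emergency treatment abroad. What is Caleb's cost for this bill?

£150 of the £1100 deductible is already met, leaving £950.
The remaining £407 (= £1357 − £950) moves to coinsurance.
Traveler's 30% share of £407 is £122.10.
Traveler responsibility before any cap: £950 + £122.10 = £1072.10.
Year-to-date out-of-pocket becomes £150 + £1072.10 = £1222.10, still under the £3000 maximum, so no cap applies.

£1072.10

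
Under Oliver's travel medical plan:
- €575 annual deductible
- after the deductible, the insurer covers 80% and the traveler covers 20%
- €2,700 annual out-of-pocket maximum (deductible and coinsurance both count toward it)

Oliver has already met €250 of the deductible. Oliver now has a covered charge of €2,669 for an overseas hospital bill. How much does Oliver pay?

€793.80

€250 of the €575 deductible is already met, leaving €325.
That leaves €2,669 − €325 = €2,344 for coinsurance.
20% of €2,344 = €468.80 falls to the traveler.
Traveler responsibility before any cap: €325 + €468.80 = €793.80.
Cumulative spending €250 + €793.80 = €1,043.80 stays under the €2,700 maximum.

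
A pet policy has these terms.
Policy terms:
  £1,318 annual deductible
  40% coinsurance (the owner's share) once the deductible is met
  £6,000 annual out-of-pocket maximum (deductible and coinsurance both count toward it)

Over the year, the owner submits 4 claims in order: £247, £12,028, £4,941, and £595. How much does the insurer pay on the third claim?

Claim 1 — £247: entire amount goes to the deductible. Cost to owner: £247. OOP to date £247. Insurer: £247 − £247 = £0.
Claim 2 — £12,028: deductible takes £1,071, £10,957 remains; owner's 40% is £4,382.80. Owner owes £5,453.80 (running OOP £5,700.80). Plan pays £12,028 − £5,453.80 = £6,574.20.
Claim 3 — £4,941: deductible already satisfied, so owner's share is 40% × £4,941 = £1,976.40. OOP would hit £7,677.20 > £6,000, so the cap limits the owner to £6,000 − £5,700.80 = £299.20. Plan pays £4,941 − £299.20 = £4,641.80.

£4,641.80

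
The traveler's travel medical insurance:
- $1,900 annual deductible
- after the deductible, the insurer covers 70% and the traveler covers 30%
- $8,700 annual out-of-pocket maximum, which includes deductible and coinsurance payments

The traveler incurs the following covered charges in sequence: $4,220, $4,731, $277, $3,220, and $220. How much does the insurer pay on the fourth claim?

Bill 1, $4,220: deductible takes $1,900, $2,320 remains; traveler's 30% is $696. Traveler owes $2,596 (running OOP $2,596). Insurer: $4,220 − $2,596 = $1,624.
Bill 2, $4,731: deductible met; 30% of $4,731 = $1,419.30. Cost to traveler: $1,419.30. OOP to date $4,015.30. Plan pays $4,731 − $1,419.30 = $3,311.70.
Bill 3, $277: deductible already satisfied, so traveler's share is 30% × $277 = $83.10. Cost to traveler: $83.10. OOP to date $4,098.40. Plan pays $277 − $83.10 = $193.90.
Bill 4, $3,220: deductible already satisfied, so traveler's share is 30% × $3,220 = $966. Cost to traveler: $966. OOP to date $5,064.40. Insurer: $3,220 − $966 = $2,254.

$2,254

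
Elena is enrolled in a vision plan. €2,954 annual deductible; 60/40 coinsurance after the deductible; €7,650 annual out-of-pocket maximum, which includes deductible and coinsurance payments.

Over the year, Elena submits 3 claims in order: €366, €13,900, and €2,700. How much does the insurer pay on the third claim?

€2,528.80

Bill 1, €366: entire amount goes to the deductible. Member pays €366; OOP now €366. Insurer: €366 − €366 = €0.
Bill 2, €13,900: €2,588 to deductible, leaving €11,312; coinsurance €11,312 × 40% = €4,524.80. Member pays €7,112.80; OOP now €7,478.80. Plan pays €13,900 − €7,112.80 = €6,787.20.
Bill 3, €2,700: deductible already satisfied, so member's share is 40% × €2,700 = €1,080. That would push OOP to €8,558.80, over the €7,650 cap, so member pays €7,650 − €7,478.80 = €171.20. Plan pays €2,700 − €171.20 = €2,528.80.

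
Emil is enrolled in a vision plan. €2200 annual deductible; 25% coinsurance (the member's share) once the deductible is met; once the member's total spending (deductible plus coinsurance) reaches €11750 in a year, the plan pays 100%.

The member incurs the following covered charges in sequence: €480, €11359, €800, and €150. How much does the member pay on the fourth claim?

#1 (€480): entire amount goes to the deductible. Member pays €480; OOP now €480.
#2 (€11359): €1720 to deductible, leaving €9639; member's 25% is €2409.75. Member pays €4129.75; OOP now €4609.75.
#3 (€800): deductible met; 25% of €800 = €200. Member owes €200 (running OOP €4809.75).
#4 (€150): deductible already satisfied, so member's share is 25% × €150 = €37.50. Member owes €37.50 (running OOP €4847.25).

€37.50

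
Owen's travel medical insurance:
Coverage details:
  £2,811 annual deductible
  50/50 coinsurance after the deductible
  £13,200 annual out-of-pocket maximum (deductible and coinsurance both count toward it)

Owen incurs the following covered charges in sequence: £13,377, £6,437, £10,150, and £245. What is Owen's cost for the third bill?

#1 (£13,377): deductible takes £2,811, £10,566 remains; 50% of £10,566 = £5,283. Traveler owes £8,094 (running OOP £8,094).
#2 (£6,437): deductible met; 50% of £6,437 = £3,218.50. Traveler owes £3,218.50 (running OOP £11,312.50).
#3 (£10,150): 50% coinsurance on £10,150 = £5,075. That would push OOP to £16,387.50, over the £13,200 cap, so traveler pays £13,200 − £11,312.50 = £1,887.50.

£1,887.50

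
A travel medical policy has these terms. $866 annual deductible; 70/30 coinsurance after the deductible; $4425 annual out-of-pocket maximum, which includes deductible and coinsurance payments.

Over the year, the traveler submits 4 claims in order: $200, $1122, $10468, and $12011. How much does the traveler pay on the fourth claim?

$281.80

Claim 1 ($200): entire amount goes to the deductible. Cost to traveler: $200. OOP to date $200.
Claim 2 ($1122): deductible takes $666, $456 remains; coinsurance $456 × 30% = $136.80. Traveler pays $802.80; OOP now $1002.80.
Claim 3 ($10468): deductible already satisfied, so traveler's share is 30% × $10468 = $3140.40. Traveler pays $3140.40; OOP now $4143.20.
Claim 4 ($12011): deductible met; 30% of $12011 = $3603.30. OOP would hit $7746.50 > $4425, so the cap limits the traveler to $4425 − $4143.20 = $281.80.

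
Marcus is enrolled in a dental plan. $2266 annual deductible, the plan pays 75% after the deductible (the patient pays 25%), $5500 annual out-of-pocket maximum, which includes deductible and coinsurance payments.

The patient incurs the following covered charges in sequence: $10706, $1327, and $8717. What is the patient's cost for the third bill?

$792.25

#1 ($10706): $2266 finishes the deductible; $8440 goes to coinsurance; 25% of $8440 = $2110. Patient pays $4376; OOP now $4376.
#2 ($1327): deductible already satisfied, so patient's share is 25% × $1327 = $331.75. Cost to patient: $331.75. OOP to date $4707.75.
#3 ($8717): deductible met; 25% of $8717 = $2179.25. That would push OOP to $6887, over the $5500 cap, so patient pays $5500 − $4707.75 = $792.25.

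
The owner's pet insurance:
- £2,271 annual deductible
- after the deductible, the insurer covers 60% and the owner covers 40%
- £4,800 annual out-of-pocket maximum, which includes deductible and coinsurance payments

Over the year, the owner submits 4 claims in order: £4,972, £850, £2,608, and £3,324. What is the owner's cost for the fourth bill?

£65.40

Claim 1 (£4,972): £2,271 to deductible, leaving £2,701; 40% of £2,701 = £1,080.40. Cost to owner: £3,351.40. OOP to date £3,351.40.
Claim 2 (£850): deductible already satisfied, so owner's share is 40% × £850 = £340. Cost to owner: £340. OOP to date £3,691.40.
Claim 3 (£2,608): 40% coinsurance on £2,608 = £1,043.20. Owner owes £1,043.20 (running OOP £4,734.60).
Claim 4 (£3,324): deductible already satisfied, so owner's share is 40% × £3,324 = £1,329.60. That would push OOP to £6,064.20, over the £4,800 cap, so owner pays £4,800 − £4,734.60 = £65.40.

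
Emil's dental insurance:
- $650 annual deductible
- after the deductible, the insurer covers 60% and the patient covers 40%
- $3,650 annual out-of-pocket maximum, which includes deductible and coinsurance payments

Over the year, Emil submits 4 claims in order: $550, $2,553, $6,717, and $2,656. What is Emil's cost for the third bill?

$2,018.80

Bill 1, $550: all of it applies to the deductible. Cost to patient: $550. OOP to date $550.
Bill 2, $2,553: deductible takes $100, $2,453 remains; patient's 40% is $981.20. Patient pays $1,081.20; OOP now $1,631.20.
Bill 3, $6,717: deductible met; 40% of $6,717 = $2,686.80. OOP would hit $4,318 > $3,650, so the cap limits the patient to $3,650 − $1,631.20 = $2,018.80.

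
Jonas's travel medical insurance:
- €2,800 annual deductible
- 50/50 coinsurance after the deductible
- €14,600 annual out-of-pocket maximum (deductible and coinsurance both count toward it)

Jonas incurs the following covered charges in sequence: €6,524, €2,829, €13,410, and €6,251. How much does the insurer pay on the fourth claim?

€4,432.50

Bill 1, €6,524: €2,800 finishes the deductible; €3,724 goes to coinsurance; traveler's 50% is €1,862. Cost to traveler: €4,662. OOP to date €4,662. Insurer: €6,524 − €4,662 = €1,862.
Bill 2, €2,829: 50% coinsurance on €2,829 = €1,414.50. Cost to traveler: €1,414.50. OOP to date €6,076.50. Insurer: €2,829 − €1,414.50 = €1,414.50.
Bill 3, €13,410: deductible already satisfied, so traveler's share is 50% × €13,410 = €6,705. Cost to traveler: €6,705. OOP to date €12,781.50. Insurer: €13,410 − €6,705 = €6,705.
Bill 4, €6,251: 50% coinsurance on €6,251 = €3,125.50. That would push OOP to €15,907, over the €14,600 cap, so traveler pays €14,600 − €12,781.50 = €1,818.50. Plan pays €6,251 − €1,818.50 = €4,432.50.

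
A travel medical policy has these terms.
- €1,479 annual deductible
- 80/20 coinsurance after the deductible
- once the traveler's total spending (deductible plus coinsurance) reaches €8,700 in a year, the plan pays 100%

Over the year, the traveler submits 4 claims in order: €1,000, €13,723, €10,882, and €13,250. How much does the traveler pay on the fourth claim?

€2,395.80

#1 (€1,000): fully absorbed by the deductible. Cost to traveler: €1,000. OOP to date €1,000.
#2 (€13,723): deductible takes €479, €13,244 remains; coinsurance €13,244 × 20% = €2,648.80. Traveler owes €3,127.80 (running OOP €4,127.80).
#3 (€10,882): 20% coinsurance on €10,882 = €2,176.40. Traveler owes €2,176.40 (running OOP €6,304.20).
#4 (€13,250): 20% coinsurance on €13,250 = €2,650. OOP would hit €8,954.20 > €8,700, so the cap limits the traveler to €8,700 − €6,304.20 = €2,395.80.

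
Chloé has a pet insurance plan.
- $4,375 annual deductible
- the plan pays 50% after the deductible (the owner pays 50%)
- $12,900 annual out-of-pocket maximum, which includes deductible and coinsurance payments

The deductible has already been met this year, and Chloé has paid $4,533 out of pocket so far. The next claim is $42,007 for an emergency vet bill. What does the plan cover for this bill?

With the deductible met, the entire $42,007 is subject to coinsurance.
50% of $42,007 = $21,003.50 falls to the owner.
Year-to-date out-of-pocket would reach $4,533 + $21,003.50 = $25,536.50, above the $12,900 maximum, so the owner pays only $12,900 − $4,533 = $8,367.
The insurer covers the remainder: $42,007 − $8,367 = $33,640.

$33,640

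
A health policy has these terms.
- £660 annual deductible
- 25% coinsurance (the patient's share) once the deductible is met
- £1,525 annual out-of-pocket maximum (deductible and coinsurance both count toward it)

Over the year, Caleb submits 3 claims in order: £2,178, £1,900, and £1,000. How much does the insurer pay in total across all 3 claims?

£3,553

Claim 1 — £2,178: £660 to deductible, leaving £1,518; coinsurance £1,518 × 25% = £379.50. Cost to patient: £1,039.50. OOP to date £1,039.50. Insurer: £2,178 − £1,039.50 = £1,138.50.
Claim 2 — £1,900: 25% coinsurance on £1,900 = £475. Cost to patient: £475. OOP to date £1,514.50. Insurer: £1,900 − £475 = £1,425.
Claim 3 — £1,000: deductible already satisfied, so patient's share is 25% × £1,000 = £250. That would push OOP to £1,764.50, over the £1,525 cap, so patient pays £1,525 − £1,514.50 = £10.50. Insurer: £1,000 − £10.50 = £989.50.
Insurer total: £1,138.50 + £1,425 + £989.50 = £3,553.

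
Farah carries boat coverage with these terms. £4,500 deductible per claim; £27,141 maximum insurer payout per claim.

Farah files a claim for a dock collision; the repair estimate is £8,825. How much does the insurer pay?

Less the £4,500 deductible: £8,825 − £4,500 = £4,325.
£4,325 is within the £27,141 limit, so the insurer pays £4,325.

£4,325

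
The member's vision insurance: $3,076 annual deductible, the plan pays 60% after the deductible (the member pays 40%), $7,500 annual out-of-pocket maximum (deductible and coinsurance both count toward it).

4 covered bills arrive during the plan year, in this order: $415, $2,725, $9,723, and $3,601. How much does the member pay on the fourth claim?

Claim 1 — $415: fully absorbed by the deductible. Cost to member: $415. OOP to date $415.
Claim 2 — $2,725: $2,661 to deductible, leaving $64; 40% of $64 = $25.60. Member owes $2,686.60 (running OOP $3,101.60).
Claim 3 — $9,723: deductible met; 40% of $9,723 = $3,889.20. Member pays $3,889.20; OOP now $6,990.80.
Claim 4 — $3,601: deductible already satisfied, so member's share is 40% × $3,601 = $1,440.40. That would push OOP to $8,431.20, over the $7,500 cap, so member pays $7,500 − $6,990.80 = $509.20.

$509.20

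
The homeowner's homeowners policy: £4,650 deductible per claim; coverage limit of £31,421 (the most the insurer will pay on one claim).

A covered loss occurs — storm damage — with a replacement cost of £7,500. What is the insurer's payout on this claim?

Subtract the deductible: £7,500 − £4,650 = £2,850.
£2,850 is within the £31,421 limit, so the insurer pays £2,850.

£2,850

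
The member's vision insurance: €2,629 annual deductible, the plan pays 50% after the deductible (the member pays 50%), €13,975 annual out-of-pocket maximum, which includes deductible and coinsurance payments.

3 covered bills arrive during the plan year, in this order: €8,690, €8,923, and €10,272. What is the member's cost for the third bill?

Claim 1 (€8,690): deductible takes €2,629, €6,061 remains; coinsurance €6,061 × 50% = €3,030.50. Member pays €5,659.50; OOP now €5,659.50.
Claim 2 (€8,923): deductible met; 50% of €8,923 = €4,461.50. Cost to member: €4,461.50. OOP to date €10,121.
Claim 3 (€10,272): 50% coinsurance on €10,272 = €5,136. That would push OOP to €15,257, over the €13,975 cap, so member pays €13,975 − €10,121 = €3,854.

€3,854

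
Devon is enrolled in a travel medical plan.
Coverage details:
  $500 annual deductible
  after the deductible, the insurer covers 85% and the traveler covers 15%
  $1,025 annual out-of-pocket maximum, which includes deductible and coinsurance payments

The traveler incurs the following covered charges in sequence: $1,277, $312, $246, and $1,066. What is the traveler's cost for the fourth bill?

Bill 1, $1,277: $500 finishes the deductible; $777 goes to coinsurance; 15% of $777 = $116.55. Cost to traveler: $616.55. OOP to date $616.55.
Bill 2, $312: 15% coinsurance on $312 = $46.80. Traveler owes $46.80 (running OOP $663.35).
Bill 3, $246: deductible met; 15% of $246 = $36.90. Traveler owes $36.90 (running OOP $700.25).
Bill 4, $1,066: 15% coinsurance on $1,066 = $159.90. Traveler pays $159.90; OOP now $860.15.

$159.90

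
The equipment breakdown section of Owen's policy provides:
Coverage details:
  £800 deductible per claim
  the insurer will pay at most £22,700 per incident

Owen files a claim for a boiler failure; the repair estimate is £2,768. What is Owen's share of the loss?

After the deductible, £2,768 − £800 = £1,968 remains.
£1,968 ≤ £22,700, so the limit doesn't bind; insurer pays £1,968.
The business owner bears the rest of the original loss: £2,768 − £1,968 = £800.

£800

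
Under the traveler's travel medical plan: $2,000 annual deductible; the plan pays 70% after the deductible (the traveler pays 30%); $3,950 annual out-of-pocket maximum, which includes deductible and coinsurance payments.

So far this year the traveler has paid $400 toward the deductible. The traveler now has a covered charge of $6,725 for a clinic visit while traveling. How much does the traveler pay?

$3,137.50

Remaining deductible: $2,000 − $400 = $1,600.
That leaves $6,725 − $1,600 = $5,125 for coinsurance.
30% of $5,125 = $1,537.50 falls to the traveler.
That puts the traveler's cost at $1,600 + $1,537.50 = $3,137.50 before any cap.
Cumulative spending $400 + $3,137.50 = $3,537.50 stays under the $3,950 maximum.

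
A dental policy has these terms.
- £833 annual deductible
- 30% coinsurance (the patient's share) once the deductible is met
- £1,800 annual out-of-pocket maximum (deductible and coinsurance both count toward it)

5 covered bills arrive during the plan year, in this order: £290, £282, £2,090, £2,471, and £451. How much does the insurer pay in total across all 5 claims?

#1 (£290): all of it applies to the deductible. Patient pays £290; OOP now £290. Insurer: £290 − £290 = £0.
#2 (£282): entire amount goes to the deductible. Cost to patient: £282. OOP to date £572. Plan pays £282 − £282 = £0.
#3 (£2,090): £261 to deductible, leaving £1,829; coinsurance £1,829 × 30% = £548.70. Patient pays £809.70; OOP now £1,381.70. Insurer: £2,090 − £809.70 = £1,280.30.
#4 (£2,471): deductible met; 30% of £2,471 = £741.30. Adding that to £1,381.70 gives £2,123, past the £1,800 cap; patient pays only £1,800 − £1,381.70 = £418.30. Plan pays £2,471 − £418.30 = £2,052.70.
#5 (£451): deductible already satisfied, so patient's share is 30% × £451 = £135.30. OOP would hit £1,935.30 > £1,800, so the cap limits the patient to £1,800 − £1,800 = £0. Insurer: £451 − £0 = £451.
Insurer total = bills − patient's total = £5,584 − £1,800 = £3,784.

£3,784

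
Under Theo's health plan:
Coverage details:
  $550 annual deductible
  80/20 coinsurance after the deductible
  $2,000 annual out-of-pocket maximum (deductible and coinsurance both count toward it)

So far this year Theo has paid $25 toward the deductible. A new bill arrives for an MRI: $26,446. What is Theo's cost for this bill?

$25 of the $550 deductible is already met, leaving $525.
That leaves $26,446 − $525 = $25,921 for coinsurance.
Coinsurance: $25,921 × 20% = $5,184.20.
That puts the patient's cost at $525 + $5,184.20 = $5,709.20 before any cap.
Adding $5,709.20 to the $25 already spent would give $5,734.20, which exceeds the $2,000 cap; the patient pays just $2,000 − $25 = $1,975.

$1,975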